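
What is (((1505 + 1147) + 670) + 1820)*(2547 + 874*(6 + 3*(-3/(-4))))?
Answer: 50173065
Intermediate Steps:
(((1505 + 1147) + 670) + 1820)*(2547 + 874*(6 + 3*(-3/(-4)))) = ((2652 + 670) + 1820)*(2547 + 874*(6 + 3*(-3*(-¼)))) = (3322 + 1820)*(2547 + 874*(6 + 3*(¾))) = 5142*(2547 + 874*(6 + 9/4)) = 5142*(2547 + 874*(33/4)) = 5142*(2547 + 14421/2) = 5142*(19515/2) = 50173065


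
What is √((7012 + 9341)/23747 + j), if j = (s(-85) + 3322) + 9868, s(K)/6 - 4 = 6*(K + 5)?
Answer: √5827937707697/23747 ≈ 101.66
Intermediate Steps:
s(K) = 204 + 36*K (s(K) = 24 + 6*(6*(K + 5)) = 24 + 6*(6*(5 + K)) = 24 + 6*(30 + 6*K) = 24 + (180 + 36*K) = 204 + 36*K)
j = 10334 (j = ((204 + 36*(-85)) + 3322) + 9868 = ((204 - 3060) + 3322) + 9868 = (-2856 + 3322) + 9868 = 466 + 9868 = 10334)
√((7012 + 9341)/23747 + j) = √((7012 + 9341)/23747 + 10334) = √(16353*(1/23747) + 10334) = √(16353/23747 + 10334) = √(245417851/23747) = √5827937707697/23747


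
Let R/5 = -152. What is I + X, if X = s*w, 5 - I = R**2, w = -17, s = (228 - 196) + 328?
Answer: -583715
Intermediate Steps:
R = -760 (R = 5*(-152) = -760)
s = 360 (s = 32 + 328 = 360)
I = -577595 (I = 5 - 1*(-760)**2 = 5 - 1*577600 = 5 - 577600 = -577595)
X = -6120 (X = 360*(-17) = -6120)
I + X = -577595 - 6120 = -583715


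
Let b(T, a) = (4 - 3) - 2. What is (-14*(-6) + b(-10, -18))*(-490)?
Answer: -40670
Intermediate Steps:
b(T, a) = -1 (b(T, a) = 1 - 2 = -1)
(-14*(-6) + b(-10, -18))*(-490) = (-14*(-6) - 1)*(-490) = (84 - 1)*(-490) = 83*(-490) = -40670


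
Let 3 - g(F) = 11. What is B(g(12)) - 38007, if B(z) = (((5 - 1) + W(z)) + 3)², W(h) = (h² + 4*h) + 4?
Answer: -36158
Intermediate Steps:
g(F) = -8 (g(F) = 3 - 1*11 = 3 - 11 = -8)
W(h) = 4 + h² + 4*h
B(z) = (11 + z² + 4*z)² (B(z) = (((5 - 1) + (4 + z² + 4*z)) + 3)² = ((4 + (4 + z² + 4*z)) + 3)² = ((8 + z² + 4*z) + 3)² = (11 + z² + 4*z)²)
B(g(12)) - 38007 = (11 + (-8)² + 4*(-8))² - 38007 = (11 + 64 - 32)² - 38007 = 43² - 38007 = 1849 - 38007 = -36158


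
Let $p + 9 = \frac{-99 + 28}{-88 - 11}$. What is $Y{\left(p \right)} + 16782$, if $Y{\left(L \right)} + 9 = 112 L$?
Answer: $\frac{1568687}{99} \approx 15845.0$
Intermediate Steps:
$p = - \frac{820}{99}$ ($p = -9 + \frac{-99 + 28}{-88 - 11} = -9 - \frac{71}{-99} = -9 - - \frac{71}{99} = -9 + \frac{71}{99} = - \frac{820}{99} \approx -8.2828$)
$Y{\left(L \right)} = -9 + 112 L$
$Y{\left(p \right)} + 16782 = \left(-9 + 112 \left(- \frac{820}{99}\right)\right) + 16782 = \left(-9 - \frac{91840}{99}\right) + 16782 = - \frac{92731}{99} + 16782 = \frac{1568687}{99}$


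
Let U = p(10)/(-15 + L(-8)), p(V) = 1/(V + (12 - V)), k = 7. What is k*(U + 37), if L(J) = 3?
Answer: 37289/144 ≈ 258.95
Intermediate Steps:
p(V) = 1/12
U = -1/144 (U = 1/(12*(-15 + 3)) = (1/12)/(-12) = (1/12)*(-1/12) = -1/144 ≈ -0.0069444)
k*(U + 37) = 7*(-1/144 + 37) = 7*(5327/144) = 37289/144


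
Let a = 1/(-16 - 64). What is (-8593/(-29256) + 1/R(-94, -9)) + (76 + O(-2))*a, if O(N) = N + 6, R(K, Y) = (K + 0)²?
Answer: -45637253/64626504 ≈ -0.70617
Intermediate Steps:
R(K, Y) = K²
O(N) = 6 + N
a = -1/80 (a = 1/(-80) = -1/80 ≈ -0.012500)
(-8593/(-29256) + 1/R(-94, -9)) + (76 + O(-2))*a = (-8593/(-29256) + 1/((-94)²)) + (76 + (6 - 2))*(-1/80) = (-8593*(-1/29256) + 1/8836) + (76 + 4)*(-1/80) = (8593/29256 + 1/8836) + 80*(-1/80) = 18989251/64626504 - 1 = -45637253/64626504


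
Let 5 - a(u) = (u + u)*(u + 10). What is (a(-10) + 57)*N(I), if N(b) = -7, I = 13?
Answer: -434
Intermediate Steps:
a(u) = 5 - 2*u*(10 + u) (a(u) = 5 - (u + u)*(u + 10) = 5 - 2*u*(10 + u))
(a(-10) + 57)*N(I) = ((5 - 20*(-10) - 2*(-10)**2) + 57)*(-7) = ((5 + 200 - 2*100) + 57)*(-7) = ((5 + 200 - 200) + 57)*(-7) = (5 + 57)*(-7) = 62*(-7) = -434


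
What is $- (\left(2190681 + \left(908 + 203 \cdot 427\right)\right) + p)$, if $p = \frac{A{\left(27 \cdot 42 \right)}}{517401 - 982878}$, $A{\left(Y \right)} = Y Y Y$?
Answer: $- \frac{353008003562}{155159} \approx -2.2751 \cdot 10^{6}$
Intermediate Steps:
$A{\left(Y \right)} = Y^{3}$ ($A{\left(Y \right)} = Y^{2} Y = Y^{3}$)
$p = - \frac{486091368}{155159}$ ($p = \frac{\left(27 \cdot 42\right)^{3}}{517401 - 982878} = \frac{1134^{3}}{-465477} = 1458274104 \left(- \frac{1}{465477}\right) = - \frac{486091368}{155159} \approx -3132.9$)
$- (\left(2190681 + \left(908 + 203 \cdot 427\right)\right) + p) = - (\left(2190681 + \left(908 + 203 \cdot 427\right)\right) - \frac{486091368}{155159}) = - (\left(2190681 + \left(908 + 86681\right)\right) - \frac{486091368}{155159}) = - (\left(2190681 + 87589\right) - \frac{486091368}{155159}) = - (2278270 - \frac{486091368}{155159}) = \left(-1\right) \frac{353008003562}{155159} = - \frac{353008003562}{155159}$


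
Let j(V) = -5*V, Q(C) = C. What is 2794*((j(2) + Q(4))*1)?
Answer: -16764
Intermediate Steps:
2794*((j(2) + Q(4))*1) = 2794*((-5*2 + 4)*1) = 2794*((-10 + 4)*1) = 2794*(-6*1) = 2794*(-6) = -16764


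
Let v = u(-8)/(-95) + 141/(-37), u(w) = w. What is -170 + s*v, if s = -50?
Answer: 11480/703 ≈ 16.330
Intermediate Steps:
v = -13099/3515 (v = -8/(-95) + 141/(-37) = -8*(-1/95) + 141*(-1/37) = 8/95 - 141/37 = -13099/3515 ≈ -3.7266)
-170 + s*v = -170 - 50*(-13099/3515) = -170 + 130990/703 = 11480/703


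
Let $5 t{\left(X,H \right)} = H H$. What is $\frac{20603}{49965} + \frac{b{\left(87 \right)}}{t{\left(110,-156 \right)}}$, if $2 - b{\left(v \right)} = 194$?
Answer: $\frac{3148807}{8444085} \approx 0.3729$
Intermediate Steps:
$t{\left(X,H \right)} = \frac{H^{2}}{5}$ ($t{\left(X,H \right)} = \frac{H H}{5} = \frac{H^{2}}{5}$)
$b{\left(v \right)} = -192$ ($b{\left(v \right)} = 2 - 194 = -192$)
$\frac{20603}{49965} + \frac{b{\left(87 \right)}}{t{\left(110,-156 \right)}} = \frac{20603}{49965} - \frac{192}{\frac{1}{5} \left(-156\right)^{2}} = 20603 \cdot \frac{1}{49965} - \frac{192}{\frac{1}{5} \cdot 24336} = \frac{20603}{49965} - \frac{192}{\frac{24336}{5}} = \frac{20603}{49965} - \frac{20}{507} = \frac{3148807}{8444085}$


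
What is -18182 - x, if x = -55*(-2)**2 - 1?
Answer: -17961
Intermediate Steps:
x = -221 (x = -55*4 - 1 = -220 - 1 = -221)
-18182 - x = -18182 - 1*(-221) = -18182 + 221 = -17961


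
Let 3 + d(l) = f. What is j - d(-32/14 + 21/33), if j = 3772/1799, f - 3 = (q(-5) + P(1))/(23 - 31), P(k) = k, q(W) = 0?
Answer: 31975/14392 ≈ 2.2217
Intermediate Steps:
f = 23/8 (f = 3 + (0 + 1)/(23 - 31) = 3 + 1/(-8) = 3 + 1*(-⅛) = 3 - ⅛ = 23/8 ≈ 2.8750)
j = 3772/1799 (j = 3772*(1/1799) = 3772/1799 ≈ 2.0967)
d(l) = -⅛ (d(l) = -3 + 23/8 = -⅛)
j - d(-32/14 + 21/33) = 3772/1799 - 1*(-⅛) = 3772/1799 + ⅛ = 31975/14392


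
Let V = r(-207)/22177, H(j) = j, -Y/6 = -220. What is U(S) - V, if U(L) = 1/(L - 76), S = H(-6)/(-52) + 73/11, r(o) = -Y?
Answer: 19799978/439215485 ≈ 0.045080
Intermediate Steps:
Y = 1320 (Y = -6*(-220) = 1320)
r(o) = -1320 (r(o) = -1*1320 = -1320)
V = -1320/22177 ≈ -0.059521
S = 1931/286 (S = -6/(-52) + 73/11 = -6*(-1/52) + 73*(1/11) = 3/26 + 73/11 = 1931/286 ≈ 6.7517)
U(L) = 1/(-76 + L)
U(S) - V = 1/(-76 + 1931/286) - 1*(-1320/22177) = 1/(-19805/286) + 1320/22177 = -286/19805 + 1320/22177 = 19799978/439215485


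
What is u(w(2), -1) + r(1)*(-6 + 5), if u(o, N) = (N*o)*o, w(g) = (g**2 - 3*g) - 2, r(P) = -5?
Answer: -11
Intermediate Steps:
w(g) = -2 + g**2 - 3*g
u(o, N) = N*o**2
u(w(2), -1) + r(1)*(-6 + 5) = -(-2 + 2**2 - 3*2)**2 - 5*(-6 + 5) = -(-2 + 4 - 6)**2 - 5*(-1) = -1*(-4)**2 + 5 = -1*16 + 5 = -16 + 5 = -11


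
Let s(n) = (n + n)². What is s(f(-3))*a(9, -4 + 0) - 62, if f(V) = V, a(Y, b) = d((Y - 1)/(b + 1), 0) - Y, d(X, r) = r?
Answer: -386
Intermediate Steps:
a(Y, b) = -Y (a(Y, b) = 0 - Y = -Y)
s(n) = 4*n² (s(n) = (2*n)² = 4*n²)
s(f(-3))*a(9, -4 + 0) - 62 = (4*(-3)²)*(-1*9) - 62 = (4*9)*(-9) - 62 = 36*(-9) - 62 = -324 - 62 = -386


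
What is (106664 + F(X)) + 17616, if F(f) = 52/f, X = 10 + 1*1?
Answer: 1367132/11 ≈ 1.2428e+5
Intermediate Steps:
X = 11 (X = 10 + 1 = 11)
(106664 + F(X)) + 17616 = (106664 + 52/11) + 17616 = 1173356/11 + 17616 = 1367132/11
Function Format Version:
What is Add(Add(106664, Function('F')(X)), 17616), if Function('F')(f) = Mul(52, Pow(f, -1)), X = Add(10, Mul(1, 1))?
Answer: Rational(1367132, 11) ≈ 1.2428e+5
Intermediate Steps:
X = 11 (X = Add(10, 1) = 11)
Add(Add(106664, Function('F')(X)), 17616) = Add(Add(106664, Mul(52, Pow(11, -1))), 17616) = Add(Add(106664, Mul(52, Rational(1, 11))), 17616) = Add(Add(106664, Rational(52, 11)), 17616) = Add(Rational(1173356, 11), 17616) = Rational(1367132, 11)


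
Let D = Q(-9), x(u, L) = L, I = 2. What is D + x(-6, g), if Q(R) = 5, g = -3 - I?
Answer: 0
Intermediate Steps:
g = -5 (g = -3 - 1*2 = -3 - 2 = -5)
D = 5
D + x(-6, g) = 5 - 5 = 0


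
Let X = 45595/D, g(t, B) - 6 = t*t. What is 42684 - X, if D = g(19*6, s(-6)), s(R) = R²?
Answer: 50448343/1182 ≈ 42681.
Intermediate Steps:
g(t, B) = 6 + t² (g(t, B) = 6 + t*t = 6 + t²)
D = 13002 (D = 6 + (19*6)² = 6 + 114² = 6 + 12996 = 13002)
X = 4145/1182 (X = 45595/13002 = 45595*(1/13002) = 4145/1182 ≈ 3.5068)
42684 - X = 42684 - 1*4145/1182 = 42684 - 4145/1182 = 50448343/1182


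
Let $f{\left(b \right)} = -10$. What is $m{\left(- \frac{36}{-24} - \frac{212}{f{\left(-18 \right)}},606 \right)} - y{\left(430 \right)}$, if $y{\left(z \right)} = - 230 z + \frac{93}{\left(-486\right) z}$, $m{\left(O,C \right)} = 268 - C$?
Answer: $\frac{6865828951}{69660} \approx 98562.0$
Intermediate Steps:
$y{\left(z \right)} = - 230 z - \frac{31}{162 z}$ ($y{\left(z \right)} = - 230 z + 93 \left(- \frac{1}{486 z}\right) = - 230 z - \frac{31}{162 z}$)
$m{\left(- \frac{36}{-24} - \frac{212}{f{\left(-18 \right)}},606 \right)} - y{\left(430 \right)} = \left(268 - 606\right) - \left(\left(-230\right) 430 - \frac{31}{162 \cdot 430}\right) = \left(268 - 606\right) - \left(-98900 - \frac{31}{69660}\right) = -338 - \left(-98900 - \frac{31}{69660}\right) = -338 - - \frac{6889374031}{69660} = -338 + \frac{6889374031}{69660} = \frac{6865828951}{69660}$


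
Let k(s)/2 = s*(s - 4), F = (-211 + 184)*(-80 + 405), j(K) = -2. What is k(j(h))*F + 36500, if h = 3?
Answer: -174100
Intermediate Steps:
F = -8775 (F = -27*325 = -8775)
k(s) = 2*s*(-4 + s) (k(s) = 2*(s*(s - 4)) = 2*(s*(-4 + s)) = 2*s*(-4 + s))
k(j(h))*F + 36500 = (2*(-2)*(-4 - 2))*(-8775) + 36500 = (2*(-2)*(-6))*(-8775) + 36500 = 24*(-8775) + 36500 = -210600 + 36500 = -174100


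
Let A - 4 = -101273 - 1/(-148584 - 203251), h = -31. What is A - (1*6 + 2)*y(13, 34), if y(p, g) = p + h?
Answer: -35579314374/351835 ≈ -1.0113e+5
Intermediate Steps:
y(p, g) = -31 + p (y(p, g) = p - 31 = -31 + p)
A = -35629978614/351835 (A = 4 + (-101273 - 1/(-148584 - 203251)) = 4 + (-101273 - 1/(-351835)) = 4 + (-101273 - 1*(-1/351835)) = 4 + (-101273 + 1/351835) = 4 - 35631385954/351835 = -35629978614/351835 ≈ -1.0127e+5)
A - (1*6 + 2)*y(13, 34) = -35629978614/351835 - (1*6 + 2)*(-31 + 13) = -35629978614/351835 - (6 + 2)*(-18) = -35629978614/351835 - 8*(-18) = -35629978614/351835 - 1*(-144) = -35629978614/351835 + 144 = -35579314374/351835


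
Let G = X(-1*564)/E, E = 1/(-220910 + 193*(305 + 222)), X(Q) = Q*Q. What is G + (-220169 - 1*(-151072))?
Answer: -37916794201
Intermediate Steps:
X(Q) = Q²
E = -1/119199 (E = 1/(-220910 + 193*527) = 1/(-220910 + 101711) = 1/(-119199) = -1/119199 ≈ -8.3893e-6)
G = -37916725104 (G = (-1*564)²/(-1/119199) = (-564)²*(-119199) = 318096*(-119199) = -37916725104)
G + (-220169 - 1*(-151072)) = -37916725104 + (-220169 - 1*(-151072)) = -37916725104 + (-220169 + 151072) = -37916725104 - 69097 = -37916794201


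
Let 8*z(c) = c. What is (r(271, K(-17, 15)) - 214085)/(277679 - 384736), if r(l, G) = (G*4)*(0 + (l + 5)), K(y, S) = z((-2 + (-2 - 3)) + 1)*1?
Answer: 214913/107057 ≈ 2.0075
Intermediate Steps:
z(c) = c/8
K(y, S) = -¾ (K(y, S) = (((-2 + (-2 - 3)) + 1)/8)*1 = (((-2 - 5) + 1)/8)*1 = ((-7 + 1)/8)*1 = ((⅛)*(-6))*1 = -¾*1 = -¾)
r(l, G) = 4*G*(5 + l) (r(l, G) = (4*G)*(0 + (5 + l)) = (4*G)*(5 + l) = 4*G*(5 + l))
(r(271, K(-17, 15)) - 214085)/(277679 - 384736) = (4*(-¾)*(5 + 271) - 214085)/(277679 - 384736) = (4*(-¾)*276 - 214085)/(-107057) = (-828 - 214085)*(-1/107057) = -214913*(-1/107057) = 214913/107057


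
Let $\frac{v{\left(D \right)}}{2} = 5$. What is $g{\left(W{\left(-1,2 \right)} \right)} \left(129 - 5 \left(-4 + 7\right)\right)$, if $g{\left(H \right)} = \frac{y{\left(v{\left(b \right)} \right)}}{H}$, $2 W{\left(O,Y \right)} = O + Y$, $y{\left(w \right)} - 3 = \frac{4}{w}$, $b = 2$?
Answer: $\frac{3876}{5} \approx 775.2$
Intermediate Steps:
$v{\left(D \right)} = 10$ ($v{\left(D \right)} = 2 \cdot 5 = 10$)
$y{\left(w \right)} = 3 + \frac{4}{w}$
$W{\left(O,Y \right)} = \frac{O}{2} + \frac{Y}{2}$ ($W{\left(O,Y \right)} = \frac{O + Y}{2} = \frac{O}{2} + \frac{Y}{2}$)
$g{\left(H \right)} = \frac{17}{5 H}$ ($g{\left(H \right)} = \frac{3 + \frac{4}{10}}{H} = \frac{3 + 4 \cdot \frac{1}{10}}{H} = \frac{3 + \frac{2}{5}}{H} = \frac{17}{5 H}$)
$g{\left(W{\left(-1,2 \right)} \right)} \left(129 - 5 \left(-4 + 7\right)\right) = \frac{17}{5 \left(\frac{1}{2} \left(-1\right) + \frac{1}{2} \cdot 2\right)} \left(129 - 5 \left(-4 + 7\right)\right) = \frac{17}{5 \left(- \frac{1}{2} + 1\right)} \left(129 - 15\right) = \frac{17 \frac{1}{\frac{1}{2}}}{5} \left(129 - 15\right) = \frac{17}{5} \cdot 2 \cdot 114 = \frac{34}{5} \cdot 114 = \frac{3876}{5}$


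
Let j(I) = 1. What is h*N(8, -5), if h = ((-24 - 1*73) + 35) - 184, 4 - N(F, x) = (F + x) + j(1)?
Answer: 0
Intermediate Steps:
N(F, x) = 3 - F - x (N(F, x) = 4 - ((F + x) + 1) = 4 - (1 + F + x) = 4 + (-1 - F - x) = 3 - F - x)
h = -246 (h = ((-24 - 73) + 35) - 184 = (-97 + 35) - 184 = -62 - 184 = -246)
h*N(8, -5) = -246*(3 - 1*8 - 1*(-5)) = -246*(3 - 8 + 5) = -246*0 = 0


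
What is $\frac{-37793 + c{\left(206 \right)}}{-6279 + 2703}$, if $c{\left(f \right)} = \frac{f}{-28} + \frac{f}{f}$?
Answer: $\frac{176397}{16688} \approx 10.57$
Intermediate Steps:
$c{\left(f \right)} = 1 - \frac{f}{28}$ ($c{\left(f \right)} = f \left(- \frac{1}{28}\right) + 1 = - \frac{f}{28} + 1 = 1 - \frac{f}{28}$)
$\frac{-37793 + c{\left(206 \right)}}{-6279 + 2703} = \frac{-37793 + \left(1 - \frac{103}{14}\right)}{-6279 + 2703} = \frac{-37793 + \left(1 - \frac{103}{14}\right)}{-3576} = \left(-37793 - \frac{89}{14}\right) \left(- \frac{1}{3576}\right) = \left(- \frac{529191}{14}\right) \left(- \frac{1}{3576}\right) = \frac{176397}{16688}$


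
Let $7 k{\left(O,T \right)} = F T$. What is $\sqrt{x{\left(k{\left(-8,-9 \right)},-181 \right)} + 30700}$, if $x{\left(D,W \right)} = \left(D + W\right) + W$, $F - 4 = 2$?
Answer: $\frac{2 \sqrt{371546}}{7} \approx 174.16$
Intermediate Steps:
$F = 6$ ($F = 4 + 2 = 6$)
$k{\left(O,T \right)} = \frac{6 T}{7}$
$x{\left(D,W \right)} = D + 2 W$
$\sqrt{x{\left(k{\left(-8,-9 \right)},-181 \right)} + 30700} = \sqrt{\left(\frac{6}{7} \left(-9\right) + 2 \left(-181\right)\right) + 30700} = \sqrt{\left(- \frac{54}{7} - 362\right) + 30700} = \sqrt{- \frac{2588}{7} + 30700} = \sqrt{\frac{212312}{7}} = \frac{2 \sqrt{371546}}{7}$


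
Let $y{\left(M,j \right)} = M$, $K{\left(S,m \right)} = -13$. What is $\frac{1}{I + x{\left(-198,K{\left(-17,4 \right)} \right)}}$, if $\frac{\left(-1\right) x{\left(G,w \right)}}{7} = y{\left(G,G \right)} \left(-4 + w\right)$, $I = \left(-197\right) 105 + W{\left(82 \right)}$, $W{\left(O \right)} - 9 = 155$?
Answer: $- \frac{1}{44083} \approx -2.2684 \cdot 10^{-5}$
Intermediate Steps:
$W{\left(O \right)} = 164$ ($W{\left(O \right)} = 9 + 155 = 164$)
$I = -20521$ ($I = \left(-197\right) 105 + 164 = -20685 + 164 = -20521$)
$x{\left(G,w \right)} = - 7 G \left(-4 + w\right)$
$\frac{1}{I + x{\left(-198,K{\left(-17,4 \right)} \right)}} = \frac{1}{-20521 + 7 \left(-198\right) \left(4 - -13\right)} = \frac{1}{-20521 + 7 \left(-198\right) \left(4 + 13\right)} = \frac{1}{-20521 + 7 \left(-198\right) 17} = \frac{1}{-20521 - 23562} = \frac{1}{-44083} = - \frac{1}{44083}$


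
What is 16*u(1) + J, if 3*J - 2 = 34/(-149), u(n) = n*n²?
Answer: 2472/149 ≈ 16.591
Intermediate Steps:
u(n) = n³
J = 88/149 (J = ⅔ + (34/(-149))/3 = ⅔ + (34*(-1/149))/3 = ⅔ + (⅓)*(-34/149) = ⅔ - 34/447 = 88/149 ≈ 0.59060)
16*u(1) + J = 16*1³ + 88/149 = 16*1 + 88/149 = 16 + 88/149 = 2472/149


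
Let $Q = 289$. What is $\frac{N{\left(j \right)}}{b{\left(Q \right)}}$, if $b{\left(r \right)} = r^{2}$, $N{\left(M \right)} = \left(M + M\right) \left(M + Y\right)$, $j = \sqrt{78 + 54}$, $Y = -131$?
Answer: $\frac{264}{83521} - \frac{524 \sqrt{33}}{83521} \approx -0.03288$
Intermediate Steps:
$j = 2 \sqrt{33}$ ($j = \sqrt{132} = 2 \sqrt{33} \approx 11.489$)
$N{\left(M \right)} = 2 M \left(-131 + M\right)$ ($N{\left(M \right)} = \left(M + M\right) \left(M - 131\right) = 2 M \left(-131 + M\right)$)
$\frac{N{\left(j \right)}}{b{\left(Q \right)}} = \frac{2 \cdot 2 \sqrt{33} \left(-131 + 2 \sqrt{33}\right)}{289^{2}} = \frac{4 \sqrt{33} \left(-131 + 2 \sqrt{33}\right)}{83521}$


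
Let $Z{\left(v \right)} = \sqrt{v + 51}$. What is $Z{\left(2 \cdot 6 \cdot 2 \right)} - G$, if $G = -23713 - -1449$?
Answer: $22264 + 5 \sqrt{3} \approx 22273.0$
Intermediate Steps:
$G = -22264$ ($G = -23713 + 1449 = -22264$)
$Z{\left(v \right)} = \sqrt{51 + v}$
$Z{\left(2 \cdot 6 \cdot 2 \right)} - G = \sqrt{51 + 2 \cdot 6 \cdot 2} - -22264 = \sqrt{51 + 12 \cdot 2} + 22264 = \sqrt{51 + 24} + 22264 = \sqrt{75} + 22264 = 5 \sqrt{3} + 22264 = 22264 + 5 \sqrt{3}$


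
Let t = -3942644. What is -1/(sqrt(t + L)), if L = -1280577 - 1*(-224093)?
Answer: I*sqrt(3462)/131556 ≈ 0.00044725*I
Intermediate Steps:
L = -1056484 (L = -1280577 + 224093 = -1056484)
-1/(sqrt(t + L)) = -1/(sqrt(-3942644 - 1056484)) = -1/(sqrt(-4999128)) = -1/(38*I*sqrt(3462)) = -(-1)*I*sqrt(3462)/131556 = I*sqrt(3462)/131556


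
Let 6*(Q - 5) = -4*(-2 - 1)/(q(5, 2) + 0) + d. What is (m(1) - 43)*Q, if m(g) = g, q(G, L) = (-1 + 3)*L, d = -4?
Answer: -203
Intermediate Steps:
q(G, L) = 2*L
Q = 29/6 (Q = 5 + (-4*(-2 - 1)/(2*2 + 0) - 4)/6 = 5 + (-(-12)/(4 + 0) - 4)/6 = 5 + (-(-12)/4 - 4)/6 = 5 + (-4*(-¾) - 4)/6 = 5 + (3 - 4)/6 = 5 + (⅙)*(-1) = 5 - ⅙ = 29/6 ≈ 4.8333)
(m(1) - 43)*Q = (1 - 43)*(29/6) = -42*29/6 = -203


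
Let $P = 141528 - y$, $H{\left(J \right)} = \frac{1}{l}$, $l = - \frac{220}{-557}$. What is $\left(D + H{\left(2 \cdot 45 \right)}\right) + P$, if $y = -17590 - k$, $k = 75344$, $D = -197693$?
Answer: $\frac{8089737}{220} \approx 36772.0$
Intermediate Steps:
$l = \frac{220}{557}$ ($l = \left(-220\right) \left(- \frac{1}{557}\right) = \frac{220}{557} \approx 0.39497$)
$y = -92934$ ($y = -17590 - 75344 = -92934$)
$H{\left(J \right)} = \frac{557}{220}$ ($H{\left(J \right)} = \frac{1}{\frac{220}{557}} = \frac{557}{220}$)
$P = 234462$ ($P = 141528 - -92934 = 141528 + 92934 = 234462$)
$\left(D + H{\left(2 \cdot 45 \right)}\right) + P = \left(-197693 + \frac{557}{220}\right) + 234462 = - \frac{43491903}{220} + 234462 = \frac{8089737}{220}$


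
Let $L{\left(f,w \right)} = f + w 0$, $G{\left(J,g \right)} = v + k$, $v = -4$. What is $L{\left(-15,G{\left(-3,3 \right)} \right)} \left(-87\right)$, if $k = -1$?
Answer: $1305$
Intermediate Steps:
$G{\left(J,g \right)} = -5$ ($G{\left(J,g \right)} = -4 - 1 = -5$)
$L{\left(f,w \right)} = f$ ($L{\left(f,w \right)} = f + 0 = f$)
$L{\left(-15,G{\left(-3,3 \right)} \right)} \left(-87\right) = \left(-15\right) \left(-87\right) = 1305$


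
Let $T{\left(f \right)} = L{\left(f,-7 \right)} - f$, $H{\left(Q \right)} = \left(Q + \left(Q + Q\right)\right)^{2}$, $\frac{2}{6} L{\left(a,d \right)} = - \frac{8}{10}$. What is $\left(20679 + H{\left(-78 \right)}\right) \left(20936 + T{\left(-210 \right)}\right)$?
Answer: $1594967466$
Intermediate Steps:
$L{\left(a,d \right)} = - \frac{12}{5}$ ($L{\left(a,d \right)} = 3 \left(- \frac{8}{10}\right) = 3 \left(\left(-8\right) \frac{1}{10}\right) = 3 \left(- \frac{4}{5}\right) = - \frac{12}{5}$)
$H{\left(Q \right)} = 9 Q^{2}$ ($H{\left(Q \right)} = \left(Q + 2 Q\right)^{2} = \left(3 Q\right)^{2} = 9 Q^{2}$)
$T{\left(f \right)} = - \frac{12}{5} - f$
$\left(20679 + H{\left(-78 \right)}\right) \left(20936 + T{\left(-210 \right)}\right) = \left(20679 + 9 \left(-78\right)^{2}\right) \left(20936 - - \frac{1038}{5}\right) = \left(20679 + 9 \cdot 6084\right) \left(20936 + \left(- \frac{12}{5} + 210\right)\right) = \left(20679 + 54756\right) \left(20936 + \frac{1038}{5}\right) = 75435 \cdot \frac{105718}{5} = 1594967466$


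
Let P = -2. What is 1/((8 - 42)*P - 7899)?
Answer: -1/7831 ≈ -0.00012770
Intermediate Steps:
1/((8 - 42)*P - 7899) = 1/((8 - 42)*(-2) - 7899) = 1/(-34*(-2) - 7899) = 1/(68 - 7899) = 1/(-7831) = -1/7831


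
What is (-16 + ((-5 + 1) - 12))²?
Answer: 1024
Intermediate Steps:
(-16 + ((-5 + 1) - 12))² = (-16 + (-4 - 12))² = (-16 - 16)² = (-32)² = 1024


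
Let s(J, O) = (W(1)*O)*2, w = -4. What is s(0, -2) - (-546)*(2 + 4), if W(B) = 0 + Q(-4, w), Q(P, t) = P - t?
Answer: 3276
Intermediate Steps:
W(B) = 0 (W(B) = 0 + (-4 - 1*(-4)) = 0 + (-4 + 4) = 0 + 0 = 0)
s(J, O) = 0 (s(J, O) = (0*O)*2 = 0*2 = 0)
s(0, -2) - (-546)*(2 + 4) = 0 - (-546)*(2 + 4) = 0 - (-546)*6 = 0 - 91*(-36) = 0 + 3276 = 3276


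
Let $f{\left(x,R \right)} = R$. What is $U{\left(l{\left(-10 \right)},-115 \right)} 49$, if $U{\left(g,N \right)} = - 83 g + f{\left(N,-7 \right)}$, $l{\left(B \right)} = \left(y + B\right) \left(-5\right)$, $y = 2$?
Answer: $-163023$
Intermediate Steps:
$l{\left(B \right)} = -10 - 5 B$ ($l{\left(B \right)} = \left(2 + B\right) \left(-5\right) = -10 - 5 B$)
$U{\left(g,N \right)} = -7 - 83 g$ ($U{\left(g,N \right)} = - 83 g - 7 = -7 - 83 g$)
$U{\left(l{\left(-10 \right)},-115 \right)} 49 = \left(-7 - 83 \left(-10 - -50\right)\right) 49 = \left(-7 - 83 \left(-10 + 50\right)\right) 49 = \left(-7 - 3320\right) 49 = \left(-3327\right) 49 = -163023$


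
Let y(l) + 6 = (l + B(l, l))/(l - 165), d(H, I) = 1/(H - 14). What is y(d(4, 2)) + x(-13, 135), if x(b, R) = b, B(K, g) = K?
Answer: -31367/1651 ≈ -18.999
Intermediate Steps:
d(H, I) = 1/(-14 + H)
y(l) = -6 + 2*l/(-165 + l) (y(l) = -6 + (l + l)/(l - 165) = -6 + (2*l)/(-165 + l) = -6 + 2*l/(-165 + l))
y(d(4, 2)) + x(-13, 135) = 2*(495 - 2/(-14 + 4))/(-165 + 1/(-14 + 4)) - 13 = 2*(495 - 2/(-10))/(-165 + 1/(-10)) - 13 = 2*(495 - 2*(-⅒))/(-165 - ⅒) - 13 = 2*(495 + ⅕)/(-1651/10) - 13 = 2*(-10/1651)*(2476/5) - 13 = -9904/1651 - 13 = -31367/1651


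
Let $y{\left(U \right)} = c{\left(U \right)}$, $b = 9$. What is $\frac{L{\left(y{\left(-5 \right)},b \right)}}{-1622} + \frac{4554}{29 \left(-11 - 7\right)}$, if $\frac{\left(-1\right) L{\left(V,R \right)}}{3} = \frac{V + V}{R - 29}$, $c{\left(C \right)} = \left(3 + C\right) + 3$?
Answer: $- \frac{4103747}{470380} \approx -8.7243$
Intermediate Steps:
$c{\left(C \right)} = 6 + C$
$y{\left(U \right)} = 6 + U$
$L{\left(V,R \right)} = - \frac{6 V}{-29 + R}$ ($L{\left(V,R \right)} = - 3 \frac{V + V}{R - 29} = - 3 \frac{2 V}{-29 + R} = - \frac{6 V}{-29 + R}$)
$\frac{L{\left(y{\left(-5 \right)},b \right)}}{-1622} + \frac{4554}{29 \left(-11 - 7\right)} = \frac{\left(-6\right) \left(6 - 5\right) \frac{1}{-29 + 9}}{-1622} + \frac{4554}{29 \left(-11 - 7\right)} = \left(-6\right) 1 \frac{1}{-20} \left(- \frac{1}{1622}\right) + \frac{4554}{29 \left(-18\right)} = \left(-6\right) 1 \left(- \frac{1}{20}\right) \left(- \frac{1}{1622}\right) + \frac{4554}{-522} = \frac{3}{10} \left(- \frac{1}{1622}\right) + 4554 \left(- \frac{1}{522}\right) = - \frac{3}{16220} - \frac{253}{29} = - \frac{4103747}{470380}$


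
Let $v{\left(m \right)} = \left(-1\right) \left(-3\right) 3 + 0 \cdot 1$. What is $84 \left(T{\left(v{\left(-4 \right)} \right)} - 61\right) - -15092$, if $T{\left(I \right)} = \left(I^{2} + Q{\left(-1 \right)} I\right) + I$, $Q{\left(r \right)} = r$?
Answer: $16772$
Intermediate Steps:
$v{\left(m \right)} = 9$ ($v{\left(m \right)} = 3 \cdot 3 + 0 = 9 + 0 = 9$)
$T{\left(I \right)} = I^{2}$ ($T{\left(I \right)} = \left(I^{2} - I\right) + I = I^{2}$)
$84 \left(T{\left(v{\left(-4 \right)} \right)} - 61\right) - -15092 = 84 \left(9^{2} - 61\right) - -15092 = 84 \left(81 - 61\right) + 15092 = 84 \cdot 20 + 15092 = 1680 + 15092 = 16772$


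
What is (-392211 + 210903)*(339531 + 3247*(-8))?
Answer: -56850029940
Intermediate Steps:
(-392211 + 210903)*(339531 + 3247*(-8)) = -181308*(339531 - 25976) = -181308*313555 = -56850029940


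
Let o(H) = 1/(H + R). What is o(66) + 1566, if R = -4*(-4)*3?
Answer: 178525/114 ≈ 1566.0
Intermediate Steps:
R = 48 (R = 16*3 = 48)
o(H) = 1/(48 + H) (o(H) = 1/(H + 48) = 1/(48 + H))
o(66) + 1566 = 1/(48 + 66) + 1566 = 1/114 + 1566 = 178525/114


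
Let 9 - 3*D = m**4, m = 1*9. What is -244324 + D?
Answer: -246508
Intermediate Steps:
m = 9
D = -2184 (D = 3 - 1/3*9**4 = 3 - 1/3*6561 = 3 - 2187 = -2184)
-244324 + D = -244324 - 2184 = -246508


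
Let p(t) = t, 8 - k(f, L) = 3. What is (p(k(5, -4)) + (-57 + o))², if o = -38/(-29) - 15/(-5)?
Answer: 1912689/841 ≈ 2274.3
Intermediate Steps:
k(f, L) = 5 (k(f, L) = 8 - 1*3 = 8 - 3 = 5)
o = 125/29 (o = -38*(-1/29) - 15*(-⅕) = 38/29 + 3 = 125/29 ≈ 4.3103)
(p(k(5, -4)) + (-57 + o))² = (5 + (-57 + 125/29))² = (5 - 1528/29)² = (-1383/29)² = 1912689/841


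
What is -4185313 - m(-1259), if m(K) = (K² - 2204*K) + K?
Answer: -8543971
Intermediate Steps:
m(K) = K² - 2203*K
-4185313 - m(-1259) = -4185313 - (-1259)*(-2203 - 1259) = -4185313 - (-1259)*(-3462) = -4185313 - 1*4358658 = -4185313 - 4358658 = -8543971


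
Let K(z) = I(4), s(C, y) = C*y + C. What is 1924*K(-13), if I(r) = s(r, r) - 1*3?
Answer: 32708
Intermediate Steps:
s(C, y) = C + C*y
I(r) = -3 + r*(1 + r) (I(r) = r*(1 + r) - 1*3 = r*(1 + r) - 3 = -3 + r*(1 + r))
K(z) = 17 (K(z) = -3 + 4*(1 + 4) = -3 + 4*5 = -3 + 20 = 17)
1924*K(-13) = 1924*17 = 32708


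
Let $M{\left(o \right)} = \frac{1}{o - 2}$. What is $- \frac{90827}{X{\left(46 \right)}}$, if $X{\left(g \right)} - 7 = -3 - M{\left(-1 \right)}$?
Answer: $- \frac{272481}{13} \approx -20960.0$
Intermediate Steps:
$M{\left(o \right)} = \frac{1}{-2 + o}$
$X{\left(g \right)} = \frac{13}{3}$ ($X{\left(g \right)} = 7 - \left(3 + \frac{1}{-2 - 1}\right) = 7 - \frac{8}{3} = \frac{13}{3}$)
$- \frac{90827}{X{\left(46 \right)}} = - \frac{90827}{\frac{13}{3}} = \left(-90827\right) \frac{3}{13} = - \frac{272481}{13}$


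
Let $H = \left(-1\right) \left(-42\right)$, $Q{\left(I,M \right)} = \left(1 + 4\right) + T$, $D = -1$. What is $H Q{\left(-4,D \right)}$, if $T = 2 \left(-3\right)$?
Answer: $-42$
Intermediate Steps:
$T = -6$
$Q{\left(I,M \right)} = -1$ ($Q{\left(I,M \right)} = \left(1 + 4\right) - 6 = 5 - 6 = -1$)
$H = 42$
$H Q{\left(-4,D \right)} = 42 \left(-1\right) = -42$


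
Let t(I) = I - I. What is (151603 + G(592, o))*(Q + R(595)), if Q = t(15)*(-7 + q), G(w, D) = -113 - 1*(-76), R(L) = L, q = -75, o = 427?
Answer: 90181770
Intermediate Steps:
t(I) = 0
G(w, D) = -37 (G(w, D) = -113 + 76 = -37)
Q = 0 (Q = 0*(-7 - 75) = 0*(-82) = 0)
(151603 + G(592, o))*(Q + R(595)) = (151603 - 37)*(0 + 595) = 151566*595 = 90181770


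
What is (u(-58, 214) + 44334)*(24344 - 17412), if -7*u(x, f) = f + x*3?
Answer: 2150985736/7 ≈ 3.0728e+8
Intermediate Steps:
u(x, f) = -3*x/7 - f/7 (u(x, f) = -(f + x*3)/7 = -(f + 3*x)/7 = -3*x/7 - f/7)
(u(-58, 214) + 44334)*(24344 - 17412) = ((-3/7*(-58) - ⅐*214) + 44334)*(24344 - 17412) = ((174/7 - 214/7) + 44334)*6932 = (-40/7 + 44334)*6932 = (310298/7)*6932 = 2150985736/7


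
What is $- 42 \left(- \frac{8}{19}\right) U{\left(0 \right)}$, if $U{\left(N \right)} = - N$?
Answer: $0$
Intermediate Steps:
$- 42 \left(- \frac{8}{19}\right) U{\left(0 \right)} = - 42 \left(- \frac{8}{19}\right) \left(\left(-1\right) 0\right) = - 42 \left(\left(-8\right) \frac{1}{19}\right) 0 = \left(-42\right) \left(- \frac{8}{19}\right) 0 = \frac{336}{19} \cdot 0 = 0$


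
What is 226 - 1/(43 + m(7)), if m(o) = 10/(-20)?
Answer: 19208/85 ≈ 225.98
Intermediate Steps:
m(o) = -½ (m(o) = 10*(-1/20) = -½)
226 - 1/(43 + m(7)) = 226 - 1/(43 - ½) = 226 - 1/85/2 = 226 - 1*2/85 = 226 - 2/85 = 19208/85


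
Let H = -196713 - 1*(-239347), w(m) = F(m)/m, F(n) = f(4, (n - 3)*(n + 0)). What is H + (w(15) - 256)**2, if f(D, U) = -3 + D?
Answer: 24330571/225 ≈ 1.0814e+5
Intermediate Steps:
F(n) = 1 (F(n) = -3 + 4 = 1)
w(m) = 1/m
H = 42634 (H = -196713 + 239347 = 42634)
H + (w(15) - 256)**2 = 42634 + (1/15 - 256)**2 = 42634 + (-3839/15)**2 = 42634 + 14737921/225 = 24330571/225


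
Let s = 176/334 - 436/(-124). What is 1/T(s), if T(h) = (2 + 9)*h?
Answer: 5177/230241 ≈ 0.022485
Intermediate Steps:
s = 20931/5177 (s = 176*(1/334) - 436*(-1/124) = 88/167 + 109/31 = 20931/5177 ≈ 4.0431)
T(h) = 11*h
1/T(s) = 1/(11*(20931/5177)) = 1/(230241/5177) = 5177/230241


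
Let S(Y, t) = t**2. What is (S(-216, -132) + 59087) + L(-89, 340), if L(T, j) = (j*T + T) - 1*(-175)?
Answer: 46337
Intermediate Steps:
L(T, j) = 175 + T + T*j (L(T, j) = (T*j + T) + 175 = (T + T*j) + 175 = 175 + T + T*j)
(S(-216, -132) + 59087) + L(-89, 340) = ((-132)**2 + 59087) + (175 - 89 - 89*340) = (17424 + 59087) + (175 - 89 - 30260) = 76511 - 30174 = 46337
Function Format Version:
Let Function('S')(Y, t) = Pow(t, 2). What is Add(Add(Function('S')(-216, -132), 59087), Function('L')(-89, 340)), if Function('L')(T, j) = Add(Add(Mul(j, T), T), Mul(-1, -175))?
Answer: 46337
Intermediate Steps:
Function('L')(T, j) = Add(175, T, Mul(T, j)) (Function('L')(T, j) = Add(Add(Mul(T, j), T), 175) = Add(Add(T, Mul(T, j)), 175) = Add(175, T, Mul(T, j)))
Add(Add(Function('S')(-216, -132), 59087), Function('L')(-89, 340)) = Add(Add(Pow(-132, 2), 59087), Add(175, -89, Mul(-89, 340))) = Add(Add(17424, 59087), Add(175, -89, -30260)) = Add(76511, -30174) = 46337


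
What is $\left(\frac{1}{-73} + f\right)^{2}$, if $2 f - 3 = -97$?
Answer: $\frac{11778624}{5329} \approx 2210.3$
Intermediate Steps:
$f = -47$ ($f = \frac{3}{2} + \frac{1}{2} \left(-97\right) = \frac{3}{2} - \frac{97}{2} = -47$)
$\left(\frac{1}{-73} + f\right)^{2} = \left(\frac{1}{-73} - 47\right)^{2} = \left(- \frac{1}{73} - 47\right)^{2} = \left(- \frac{3432}{73}\right)^{2} = \frac{11778624}{5329}$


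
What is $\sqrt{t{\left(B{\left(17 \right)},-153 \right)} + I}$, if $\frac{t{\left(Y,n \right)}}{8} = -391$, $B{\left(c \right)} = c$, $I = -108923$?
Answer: $i \sqrt{112051} \approx 334.74 i$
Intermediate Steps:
$t{\left(Y,n \right)} = -3128$ ($t{\left(Y,n \right)} = 8 \left(-391\right) = -3128$)
$\sqrt{t{\left(B{\left(17 \right)},-153 \right)} + I} = \sqrt{-3128 - 108923} = \sqrt{-112051} = i \sqrt{112051}$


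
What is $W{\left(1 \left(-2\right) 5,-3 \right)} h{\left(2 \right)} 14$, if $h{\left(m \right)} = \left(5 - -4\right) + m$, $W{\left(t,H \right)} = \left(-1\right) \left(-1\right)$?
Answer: $154$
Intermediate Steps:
$W{\left(t,H \right)} = 1$
$h{\left(m \right)} = 9 + m$ ($h{\left(m \right)} = \left(5 + 4\right) + m = 9 + m$)
$W{\left(1 \left(-2\right) 5,-3 \right)} h{\left(2 \right)} 14 = 1 \left(9 + 2\right) 14 = 1 \cdot 11 \cdot 14 = 11 \cdot 14 = 154$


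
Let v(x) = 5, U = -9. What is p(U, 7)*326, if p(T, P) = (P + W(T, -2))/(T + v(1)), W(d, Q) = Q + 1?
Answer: -489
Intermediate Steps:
W(d, Q) = 1 + Q
p(T, P) = (-1 + P)/(5 + T) (p(T, P) = (P + (1 - 2))/(T + 5) = (P - 1)/(5 + T) = (-1 + P)/(5 + T))
p(U, 7)*326 = ((-1 + 7)/(5 - 9))*326 = (6/(-4))*326 = -¼*6*326 = -3/2*326 = -489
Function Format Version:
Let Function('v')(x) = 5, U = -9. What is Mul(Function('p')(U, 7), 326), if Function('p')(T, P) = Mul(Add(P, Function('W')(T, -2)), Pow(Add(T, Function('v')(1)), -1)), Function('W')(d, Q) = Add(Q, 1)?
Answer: -489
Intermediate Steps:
Function('W')(d, Q) = Add(1, Q)
Function('p')(T, P) = Mul(Pow(Add(5, T), -1), Add(-1, P)) (Function('p')(T, P) = Mul(Add(P, Add(1, -2)), Pow(Add(T, 5), -1)) = Mul(Add(P, -1), Pow(Add(5, T), -1)) = Mul(Add(-1, P), Pow(Add(5, T), -1)) = Mul(Pow(Add(5, T), -1), Add(-1, P)))
Mul(Function('p')(U, 7), 326) = Mul(Mul(Pow(Add(5, -9), -1), Add(-1, 7)), 326) = Mul(Mul(Pow(-4, -1), 6), 326) = Mul(Mul(Rational(-1, 4), 6), 326) = Mul(Rational(-3, 2), 326) = -489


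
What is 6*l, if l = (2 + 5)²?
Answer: 294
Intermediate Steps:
l = 49 (l = 7² = 49)
6*l = 6*49 = 294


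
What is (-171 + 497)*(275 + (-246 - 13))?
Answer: 5216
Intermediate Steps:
(-171 + 497)*(275 + (-246 - 13)) = 326*(275 - 259) = 326*16 = 5216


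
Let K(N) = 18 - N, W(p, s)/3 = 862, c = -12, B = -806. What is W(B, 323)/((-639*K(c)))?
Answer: -431/3195 ≈ -0.13490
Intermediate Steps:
W(p, s) = 2586 (W(p, s) = 3*862 = 2586)
W(B, 323)/((-639*K(c))) = 2586/((-639*(18 - 1*(-12)))) = 2586/((-639*(18 + 12))) = 2586/((-639*30)) = 2586/(-19170) = 2586*(-1/19170) = -431/3195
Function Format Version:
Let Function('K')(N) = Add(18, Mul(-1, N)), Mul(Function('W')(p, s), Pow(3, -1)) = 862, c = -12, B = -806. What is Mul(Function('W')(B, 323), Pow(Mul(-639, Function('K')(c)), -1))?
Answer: Rational(-431, 3195) ≈ -0.13490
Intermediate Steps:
Function('W')(p, s) = 2586 (Function('W')(p, s) = Mul(3, 862) = 2586)
Mul(Function('W')(B, 323), Pow(Mul(-639, Function('K')(c)), -1)) = Mul(2586, Pow(Mul(-639, Add(18, Mul(-1, -12))), -1)) = Mul(2586, Pow(Mul(-639, Add(18, 12)), -1)) = Mul(2586, Pow(Mul(-639, 30), -1)) = Mul(2586, Pow(-19170, -1)) = Mul(2586, Rational(-1, 19170)) = Rational(-431, 3195)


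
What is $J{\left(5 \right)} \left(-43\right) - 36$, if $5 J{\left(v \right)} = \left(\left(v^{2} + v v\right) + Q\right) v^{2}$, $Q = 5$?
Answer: $-11861$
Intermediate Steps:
$J{\left(v \right)} = \frac{v^{2} \left(5 + 2 v^{2}\right)}{5}$ ($J{\left(v \right)} = \frac{\left(\left(v^{2} + v v\right) + 5\right) v^{2}}{5} = \frac{\left(\left(v^{2} + v^{2}\right) + 5\right) v^{2}}{5} = \frac{\left(2 v^{2} + 5\right) v^{2}}{5} = \frac{\left(5 + 2 v^{2}\right) v^{2}}{5} = \frac{v^{2} \left(5 + 2 v^{2}\right)}{5}$)
$J{\left(5 \right)} \left(-43\right) - 36 = \left(5^{2} + \frac{2 \cdot 5^{4}}{5}\right) \left(-43\right) - 36 = \left(25 + \frac{2}{5} \cdot 625\right) \left(-43\right) - 36 = \left(25 + 250\right) \left(-43\right) - 36 = 275 \left(-43\right) - 36 = -11825 - 36 = -11861$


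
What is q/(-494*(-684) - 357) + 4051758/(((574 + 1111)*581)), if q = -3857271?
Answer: -802861368791/110148539305 ≈ -7.2889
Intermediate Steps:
q/(-494*(-684) - 357) + 4051758/(((574 + 1111)*581)) = -3857271/(-494*(-684) - 357) + 4051758/(((574 + 1111)*581)) = -3857271/(337896 - 357) + 4051758/((1685*581)) = -3857271/337539 + 4051758/978985 = -3857271*1/337539 + 4051758*(1/978985) = -1285757/112513 + 4051758/978985 = -802861368791/110148539305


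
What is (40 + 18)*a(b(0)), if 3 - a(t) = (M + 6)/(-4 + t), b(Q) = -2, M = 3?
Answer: 261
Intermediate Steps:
a(t) = 3 - 9/(-4 + t) (a(t) = 3 - (3 + 6)/(-4 + t) = 3 - 9/(-4 + t))
(40 + 18)*a(b(0)) = (40 + 18)*(3*(-7 - 2)/(-4 - 2)) = 58*(3*(-9)/(-6)) = 58*(3*(-⅙)*(-9)) = 58*(9/2) = 261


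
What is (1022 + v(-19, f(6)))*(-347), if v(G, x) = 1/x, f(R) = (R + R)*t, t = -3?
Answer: -12766477/36 ≈ -3.5462e+5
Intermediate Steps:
f(R) = -6*R (f(R) = (R + R)*(-3) = (2*R)*(-3) = -6*R)
(1022 + v(-19, f(6)))*(-347) = (1022 + 1/(-6*6))*(-347) = (1022 + 1/(-36))*(-347) = (1022 - 1/36)*(-347) = (36791/36)*(-347) = -12766477/36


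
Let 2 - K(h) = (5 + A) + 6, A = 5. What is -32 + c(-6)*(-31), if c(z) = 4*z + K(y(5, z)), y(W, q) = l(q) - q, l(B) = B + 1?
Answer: 1146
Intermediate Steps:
l(B) = 1 + B
y(W, q) = 1 (y(W, q) = (1 + q) - q = 1)
K(h) = -14 (K(h) = 2 - ((5 + 5) + 6) = 2 - (10 + 6) = 2 - 1*16 = 2 - 16 = -14)
c(z) = -14 + 4*z (c(z) = 4*z - 14 = -14 + 4*z)
-32 + c(-6)*(-31) = -32 + (-14 + 4*(-6))*(-31) = -32 + (-14 - 24)*(-31) = -32 - 38*(-31) = -32 + 1178 = 1146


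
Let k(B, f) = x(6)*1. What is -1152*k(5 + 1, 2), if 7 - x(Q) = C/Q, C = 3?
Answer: -7488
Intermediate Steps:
x(Q) = 7 - 3/Q
k(B, f) = 13/2 (k(B, f) = (7 - 3/6)*1 = (7 - 3*⅙)*1 = (7 - ½)*1 = (13/2)*1 = 13/2)
-1152*k(5 + 1, 2) = -1152*13/2 = -7488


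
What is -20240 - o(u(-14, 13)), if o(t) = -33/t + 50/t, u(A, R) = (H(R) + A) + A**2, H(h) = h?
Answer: -3946817/195 ≈ -20240.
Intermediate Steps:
u(A, R) = A + R + A**2 (u(A, R) = (R + A) + A**2 = (A + R) + A**2 = A + R + A**2)
o(t) = 17/t
-20240 - o(u(-14, 13)) = -20240 - 17/(-14 + 13 + (-14)**2) = -20240 - 17/(-14 + 13 + 196) = -20240 - 17/195 = -3946817/195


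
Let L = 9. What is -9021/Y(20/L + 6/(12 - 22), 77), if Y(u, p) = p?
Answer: -9021/77 ≈ -117.16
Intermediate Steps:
-9021/Y(20/L + 6/(12 - 22), 77) = -9021/77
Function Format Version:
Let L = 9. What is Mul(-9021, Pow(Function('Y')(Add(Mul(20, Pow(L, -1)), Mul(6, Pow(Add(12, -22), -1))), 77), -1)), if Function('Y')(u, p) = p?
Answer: Rational(-9021, 77) ≈ -117.16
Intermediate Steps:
Mul(-9021, Pow(Function('Y')(Add(Mul(20, Pow(L, -1)), Mul(6, Pow(Add(12, -22), -1))), 77), -1)) = Mul(-9021, Pow(77, -1)) = Mul(-9021, Rational(1, 77)) = Rational(-9021, 77)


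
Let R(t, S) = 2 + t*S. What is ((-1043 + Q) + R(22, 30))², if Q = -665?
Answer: 1094116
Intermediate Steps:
R(t, S) = 2 + S*t
((-1043 + Q) + R(22, 30))² = ((-1043 - 665) + (2 + 30*22))² = (-1708 + (2 + 660))² = (-1708 + 662)² = (-1046)² = 1094116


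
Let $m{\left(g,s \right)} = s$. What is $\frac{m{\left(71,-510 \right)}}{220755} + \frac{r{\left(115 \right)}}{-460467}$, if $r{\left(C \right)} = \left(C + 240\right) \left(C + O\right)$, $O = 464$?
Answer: $- \frac{1013553881}{2258897613} \approx -0.44869$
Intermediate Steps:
$r{\left(C \right)} = \left(240 + C\right) \left(464 + C\right)$ ($r{\left(C \right)} = \left(C + 240\right) \left(C + 464\right) = \left(240 + C\right) \left(464 + C\right)$)
$\frac{m{\left(71,-510 \right)}}{220755} + \frac{r{\left(115 \right)}}{-460467} = - \frac{510}{220755} + \frac{111360 + 115^{2} + 704 \cdot 115}{-460467} = \left(-510\right) \frac{1}{220755} + \left(111360 + 13225 + 80960\right) \left(- \frac{1}{460467}\right) = - \frac{34}{14717} + 205545 \left(- \frac{1}{460467}\right) = - \frac{34}{14717} - \frac{68515}{153489} = - \frac{1013553881}{2258897613}$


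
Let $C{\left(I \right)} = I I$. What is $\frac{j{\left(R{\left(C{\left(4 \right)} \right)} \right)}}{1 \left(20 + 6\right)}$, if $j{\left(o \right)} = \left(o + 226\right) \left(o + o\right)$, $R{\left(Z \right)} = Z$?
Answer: $\frac{3872}{13} \approx 297.85$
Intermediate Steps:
$C{\left(I \right)} = I^{2}$
$j{\left(o \right)} = 2 o \left(226 + o\right)$ ($j{\left(o \right)} = \left(226 + o\right) 2 o = 2 o \left(226 + o\right)$)
$\frac{j{\left(R{\left(C{\left(4 \right)} \right)} \right)}}{1 \left(20 + 6\right)} = \frac{2 \cdot 4^{2} \left(226 + 4^{2}\right)}{1 \left(20 + 6\right)} = \frac{2 \cdot 16 \left(226 + 16\right)}{1 \cdot 26} = \frac{2 \cdot 16 \cdot 242}{26} = 7744 \cdot \frac{1}{26} = \frac{3872}{13}$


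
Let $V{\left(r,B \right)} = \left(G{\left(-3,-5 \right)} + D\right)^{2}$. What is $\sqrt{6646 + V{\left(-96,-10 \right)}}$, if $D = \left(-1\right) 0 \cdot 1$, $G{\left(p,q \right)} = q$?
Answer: $\sqrt{6671} \approx 81.676$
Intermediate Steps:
$D = 0$ ($D = 0 \cdot 1 = 0$)
$V{\left(r,B \right)} = 25$ ($V{\left(r,B \right)} = \left(-5 + 0\right)^{2} = \left(-5\right)^{2} = 25$)
$\sqrt{6646 + V{\left(-96,-10 \right)}} = \sqrt{6646 + 25} = \sqrt{6671}$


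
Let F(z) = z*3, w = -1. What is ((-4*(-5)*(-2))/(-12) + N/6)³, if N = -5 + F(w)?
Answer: 8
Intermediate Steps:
F(z) = 3*z
N = -8 (N = -5 + 3*(-1) = -5 - 3 = -8)
((-4*(-5)*(-2))/(-12) + N/6)³ = ((-4*(-5)*(-2))/(-12) - 8/6)³ = ((20*(-2))*(-1/12) - 8*⅙)³ = (-40*(-1/12) - 4/3)³ = (10/3 - 4/3)³ = 2³ = 8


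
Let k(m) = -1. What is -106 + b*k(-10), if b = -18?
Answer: -88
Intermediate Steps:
-106 + b*k(-10) = -106 - 18*(-1) = -106 + 18 = -88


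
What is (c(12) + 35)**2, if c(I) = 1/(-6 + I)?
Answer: 44521/36 ≈ 1236.7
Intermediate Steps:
(c(12) + 35)**2 = (1/(-6 + 12) + 35)**2 = (1/6 + 35)**2 = (211/6)**2 = 44521/36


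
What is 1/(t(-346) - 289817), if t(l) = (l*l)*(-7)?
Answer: -1/1127829 ≈ -8.8666e-7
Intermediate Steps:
t(l) = -7*l² (t(l) = l²*(-7) = -7*l²)
1/(t(-346) - 289817) = 1/(-7*(-346)² - 289817) = 1/(-7*119716 - 289817) = 1/(-838012 - 289817) = 1/(-1127829) = -1/1127829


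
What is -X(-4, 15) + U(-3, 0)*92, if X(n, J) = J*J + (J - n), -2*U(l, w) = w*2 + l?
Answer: -106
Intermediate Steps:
U(l, w) = -w - l/2 (U(l, w) = -(w*2 + l)/2 = -(2*w + l)/2 = -(l + 2*w)/2 = -w - l/2)
X(n, J) = J + J² - n (X(n, J) = J² + (J - n) = J + J² - n)
-X(-4, 15) + U(-3, 0)*92 = -(15 + 15² - 1*(-4)) + (-1*0 - ½*(-3))*92 = -(15 + 225 + 4) + (0 + 3/2)*92 = -1*244 + (3/2)*92 = -244 + 138 = -106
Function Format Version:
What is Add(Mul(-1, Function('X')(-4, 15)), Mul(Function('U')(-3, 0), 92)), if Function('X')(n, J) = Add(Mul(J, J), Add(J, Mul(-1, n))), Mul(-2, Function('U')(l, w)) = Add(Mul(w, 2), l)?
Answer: -106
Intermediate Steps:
Function('U')(l, w) = Add(Mul(-1, w), Mul(Rational(-1, 2), l)) (Function('U')(l, w) = Mul(Rational(-1, 2), Add(Mul(w, 2), l)) = Mul(Rational(-1, 2), Add(Mul(2, w), l)) = Mul(Rational(-1, 2), Add(l, Mul(2, w))) = Add(Mul(-1, w), Mul(Rational(-1, 2), l)))
Function('X')(n, J) = Add(J, Pow(J, 2), Mul(-1, n)) (Function('X')(n, J) = Add(Pow(J, 2), Add(J, Mul(-1, n))) = Add(J, Pow(J, 2), Mul(-1, n)))
Add(Mul(-1, Function('X')(-4, 15)), Mul(Function('U')(-3, 0), 92)) = Add(Mul(-1, Add(15, Pow(15, 2), Mul(-1, -4))), Mul(Add(Mul(-1, 0), Mul(Rational(-1, 2), -3)), 92)) = Add(Mul(-1, Add(15, 225, 4)), Mul(Add(0, Rational(3, 2)), 92)) = Add(Mul(-1, 244), Mul(Rational(3, 2), 92)) = Add(-244, 138) = -106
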